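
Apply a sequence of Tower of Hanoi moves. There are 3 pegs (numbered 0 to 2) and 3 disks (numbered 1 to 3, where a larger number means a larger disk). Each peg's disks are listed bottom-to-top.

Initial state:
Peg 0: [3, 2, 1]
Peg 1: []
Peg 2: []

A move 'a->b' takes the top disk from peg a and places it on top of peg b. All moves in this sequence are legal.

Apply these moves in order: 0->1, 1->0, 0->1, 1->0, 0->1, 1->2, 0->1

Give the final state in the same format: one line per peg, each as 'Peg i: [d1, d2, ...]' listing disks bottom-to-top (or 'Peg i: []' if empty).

After move 1 (0->1):
Peg 0: [3, 2]
Peg 1: [1]
Peg 2: []

After move 2 (1->0):
Peg 0: [3, 2, 1]
Peg 1: []
Peg 2: []

After move 3 (0->1):
Peg 0: [3, 2]
Peg 1: [1]
Peg 2: []

After move 4 (1->0):
Peg 0: [3, 2, 1]
Peg 1: []
Peg 2: []

After move 5 (0->1):
Peg 0: [3, 2]
Peg 1: [1]
Peg 2: []

After move 6 (1->2):
Peg 0: [3, 2]
Peg 1: []
Peg 2: [1]

After move 7 (0->1):
Peg 0: [3]
Peg 1: [2]
Peg 2: [1]

Answer: Peg 0: [3]
Peg 1: [2]
Peg 2: [1]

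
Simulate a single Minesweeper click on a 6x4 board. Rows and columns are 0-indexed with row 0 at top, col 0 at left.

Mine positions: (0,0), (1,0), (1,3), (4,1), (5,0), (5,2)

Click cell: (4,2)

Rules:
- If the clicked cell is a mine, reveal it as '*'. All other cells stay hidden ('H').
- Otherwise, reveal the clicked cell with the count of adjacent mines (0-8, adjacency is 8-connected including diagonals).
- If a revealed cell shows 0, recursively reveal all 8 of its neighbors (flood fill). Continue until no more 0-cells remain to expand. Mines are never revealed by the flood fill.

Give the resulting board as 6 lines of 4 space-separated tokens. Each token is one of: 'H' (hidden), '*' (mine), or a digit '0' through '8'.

H H H H
H H H H
H H H H
H H H H
H H 2 H
H H H H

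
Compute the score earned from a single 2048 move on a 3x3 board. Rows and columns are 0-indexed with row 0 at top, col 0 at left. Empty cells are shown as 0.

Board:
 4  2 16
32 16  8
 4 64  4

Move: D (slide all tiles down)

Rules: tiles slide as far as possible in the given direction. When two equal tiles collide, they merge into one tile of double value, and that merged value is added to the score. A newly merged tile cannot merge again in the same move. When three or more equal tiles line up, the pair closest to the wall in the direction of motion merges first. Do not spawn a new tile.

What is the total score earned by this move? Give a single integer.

Answer: 0

Derivation:
Slide down:
col 0: [4, 32, 4] -> [4, 32, 4]  score +0 (running 0)
col 1: [2, 16, 64] -> [2, 16, 64]  score +0 (running 0)
col 2: [16, 8, 4] -> [16, 8, 4]  score +0 (running 0)
Board after move:
 4  2 16
32 16  8
 4 64  4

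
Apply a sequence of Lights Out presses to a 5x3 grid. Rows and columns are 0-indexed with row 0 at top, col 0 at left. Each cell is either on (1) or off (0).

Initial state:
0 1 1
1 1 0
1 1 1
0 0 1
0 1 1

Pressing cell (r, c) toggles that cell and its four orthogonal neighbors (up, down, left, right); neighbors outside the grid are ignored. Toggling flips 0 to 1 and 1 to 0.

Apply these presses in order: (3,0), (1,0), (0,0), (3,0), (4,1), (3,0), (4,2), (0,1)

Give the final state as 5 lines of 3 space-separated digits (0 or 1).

Answer: 1 1 0
1 1 0
1 1 1
1 0 0
0 1 1

Derivation:
After press 1 at (3,0):
0 1 1
1 1 0
0 1 1
1 1 1
1 1 1

After press 2 at (1,0):
1 1 1
0 0 0
1 1 1
1 1 1
1 1 1

After press 3 at (0,0):
0 0 1
1 0 0
1 1 1
1 1 1
1 1 1

After press 4 at (3,0):
0 0 1
1 0 0
0 1 1
0 0 1
0 1 1

After press 5 at (4,1):
0 0 1
1 0 0
0 1 1
0 1 1
1 0 0

After press 6 at (3,0):
0 0 1
1 0 0
1 1 1
1 0 1
0 0 0

After press 7 at (4,2):
0 0 1
1 0 0
1 1 1
1 0 0
0 1 1

After press 8 at (0,1):
1 1 0
1 1 0
1 1 1
1 0 0
0 1 1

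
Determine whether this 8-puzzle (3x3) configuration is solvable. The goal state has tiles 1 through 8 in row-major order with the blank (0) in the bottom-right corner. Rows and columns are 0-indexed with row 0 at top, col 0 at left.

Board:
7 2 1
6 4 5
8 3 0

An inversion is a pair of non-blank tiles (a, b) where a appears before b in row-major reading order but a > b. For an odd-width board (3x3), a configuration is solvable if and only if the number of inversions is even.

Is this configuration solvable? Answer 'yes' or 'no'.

Answer: no

Derivation:
Inversions (pairs i<j in row-major order where tile[i] > tile[j] > 0): 13
13 is odd, so the puzzle is not solvable.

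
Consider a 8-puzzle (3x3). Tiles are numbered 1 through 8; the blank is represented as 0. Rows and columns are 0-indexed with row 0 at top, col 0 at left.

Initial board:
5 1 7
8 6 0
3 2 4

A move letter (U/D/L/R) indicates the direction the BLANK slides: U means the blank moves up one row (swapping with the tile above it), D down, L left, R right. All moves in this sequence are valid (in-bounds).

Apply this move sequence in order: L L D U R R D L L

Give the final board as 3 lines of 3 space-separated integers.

After move 1 (L):
5 1 7
8 0 6
3 2 4

After move 2 (L):
5 1 7
0 8 6
3 2 4

After move 3 (D):
5 1 7
3 8 6
0 2 4

After move 4 (U):
5 1 7
0 8 6
3 2 4

After move 5 (R):
5 1 7
8 0 6
3 2 4

After move 6 (R):
5 1 7
8 6 0
3 2 4

After move 7 (D):
5 1 7
8 6 4
3 2 0

After move 8 (L):
5 1 7
8 6 4
3 0 2

After move 9 (L):
5 1 7
8 6 4
0 3 2

Answer: 5 1 7
8 6 4
0 3 2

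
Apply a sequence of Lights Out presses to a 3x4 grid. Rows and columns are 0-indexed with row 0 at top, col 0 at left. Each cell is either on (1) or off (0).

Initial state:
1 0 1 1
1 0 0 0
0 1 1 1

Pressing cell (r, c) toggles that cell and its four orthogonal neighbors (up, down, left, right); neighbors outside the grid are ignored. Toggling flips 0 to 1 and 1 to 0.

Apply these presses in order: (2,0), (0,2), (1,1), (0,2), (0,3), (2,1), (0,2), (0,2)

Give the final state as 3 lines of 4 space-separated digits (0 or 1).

After press 1 at (2,0):
1 0 1 1
0 0 0 0
1 0 1 1

After press 2 at (0,2):
1 1 0 0
0 0 1 0
1 0 1 1

After press 3 at (1,1):
1 0 0 0
1 1 0 0
1 1 1 1

After press 4 at (0,2):
1 1 1 1
1 1 1 0
1 1 1 1

After press 5 at (0,3):
1 1 0 0
1 1 1 1
1 1 1 1

After press 6 at (2,1):
1 1 0 0
1 0 1 1
0 0 0 1

After press 7 at (0,2):
1 0 1 1
1 0 0 1
0 0 0 1

After press 8 at (0,2):
1 1 0 0
1 0 1 1
0 0 0 1

Answer: 1 1 0 0
1 0 1 1
0 0 0 1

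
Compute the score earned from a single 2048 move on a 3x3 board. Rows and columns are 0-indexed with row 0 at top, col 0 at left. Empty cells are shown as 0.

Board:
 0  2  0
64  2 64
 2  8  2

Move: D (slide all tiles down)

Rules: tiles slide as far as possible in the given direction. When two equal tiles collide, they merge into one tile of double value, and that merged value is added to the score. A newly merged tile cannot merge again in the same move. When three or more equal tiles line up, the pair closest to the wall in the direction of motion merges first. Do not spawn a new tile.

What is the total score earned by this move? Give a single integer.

Slide down:
col 0: [0, 64, 2] -> [0, 64, 2]  score +0 (running 0)
col 1: [2, 2, 8] -> [0, 4, 8]  score +4 (running 4)
col 2: [0, 64, 2] -> [0, 64, 2]  score +0 (running 4)
Board after move:
 0  0  0
64  4 64
 2  8  2

Answer: 4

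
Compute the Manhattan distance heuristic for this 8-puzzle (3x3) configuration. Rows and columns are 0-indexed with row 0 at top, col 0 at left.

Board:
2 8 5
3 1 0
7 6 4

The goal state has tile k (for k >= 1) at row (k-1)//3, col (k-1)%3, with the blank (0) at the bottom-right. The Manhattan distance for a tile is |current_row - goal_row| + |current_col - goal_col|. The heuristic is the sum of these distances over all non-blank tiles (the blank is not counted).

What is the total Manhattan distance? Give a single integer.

Tile 2: (0,0)->(0,1) = 1
Tile 8: (0,1)->(2,1) = 2
Tile 5: (0,2)->(1,1) = 2
Tile 3: (1,0)->(0,2) = 3
Tile 1: (1,1)->(0,0) = 2
Tile 7: (2,0)->(2,0) = 0
Tile 6: (2,1)->(1,2) = 2
Tile 4: (2,2)->(1,0) = 3
Sum: 1 + 2 + 2 + 3 + 2 + 0 + 2 + 3 = 15

Answer: 15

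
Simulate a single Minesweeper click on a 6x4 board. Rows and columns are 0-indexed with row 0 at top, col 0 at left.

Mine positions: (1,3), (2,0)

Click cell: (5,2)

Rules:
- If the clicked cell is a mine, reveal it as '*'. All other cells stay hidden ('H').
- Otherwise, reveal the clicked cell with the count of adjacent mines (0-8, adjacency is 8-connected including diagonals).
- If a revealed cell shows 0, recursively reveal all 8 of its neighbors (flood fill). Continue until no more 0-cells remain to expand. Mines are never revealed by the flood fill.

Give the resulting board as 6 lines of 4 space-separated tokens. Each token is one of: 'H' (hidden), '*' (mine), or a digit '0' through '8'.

H H H H
H H H H
H 1 1 1
1 1 0 0
0 0 0 0
0 0 0 0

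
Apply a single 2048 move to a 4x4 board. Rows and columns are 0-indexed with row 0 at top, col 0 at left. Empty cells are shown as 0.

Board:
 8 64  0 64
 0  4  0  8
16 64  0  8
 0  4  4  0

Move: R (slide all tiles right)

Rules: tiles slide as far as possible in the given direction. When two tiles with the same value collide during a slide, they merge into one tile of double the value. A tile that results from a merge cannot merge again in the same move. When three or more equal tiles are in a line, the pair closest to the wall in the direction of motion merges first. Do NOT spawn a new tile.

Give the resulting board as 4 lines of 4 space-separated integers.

Slide right:
row 0: [8, 64, 0, 64] -> [0, 0, 8, 128]
row 1: [0, 4, 0, 8] -> [0, 0, 4, 8]
row 2: [16, 64, 0, 8] -> [0, 16, 64, 8]
row 3: [0, 4, 4, 0] -> [0, 0, 0, 8]

Answer:   0   0   8 128
  0   0   4   8
  0  16  64   8
  0   0   0   8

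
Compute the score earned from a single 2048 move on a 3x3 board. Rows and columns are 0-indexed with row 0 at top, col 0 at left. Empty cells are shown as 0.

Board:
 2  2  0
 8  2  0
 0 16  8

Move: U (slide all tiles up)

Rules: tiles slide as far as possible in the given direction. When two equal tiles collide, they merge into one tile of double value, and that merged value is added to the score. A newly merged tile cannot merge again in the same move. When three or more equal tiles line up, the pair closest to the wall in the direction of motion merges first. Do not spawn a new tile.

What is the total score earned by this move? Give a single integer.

Slide up:
col 0: [2, 8, 0] -> [2, 8, 0]  score +0 (running 0)
col 1: [2, 2, 16] -> [4, 16, 0]  score +4 (running 4)
col 2: [0, 0, 8] -> [8, 0, 0]  score +0 (running 4)
Board after move:
 2  4  8
 8 16  0
 0  0  0

Answer: 4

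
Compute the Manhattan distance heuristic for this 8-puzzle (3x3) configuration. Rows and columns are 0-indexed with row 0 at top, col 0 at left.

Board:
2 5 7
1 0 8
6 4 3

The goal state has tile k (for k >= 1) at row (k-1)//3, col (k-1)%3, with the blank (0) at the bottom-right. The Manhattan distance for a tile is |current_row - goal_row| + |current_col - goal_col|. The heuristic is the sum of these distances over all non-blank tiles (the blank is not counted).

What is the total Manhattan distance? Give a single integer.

Answer: 16

Derivation:
Tile 2: (0,0)->(0,1) = 1
Tile 5: (0,1)->(1,1) = 1
Tile 7: (0,2)->(2,0) = 4
Tile 1: (1,0)->(0,0) = 1
Tile 8: (1,2)->(2,1) = 2
Tile 6: (2,0)->(1,2) = 3
Tile 4: (2,1)->(1,0) = 2
Tile 3: (2,2)->(0,2) = 2
Sum: 1 + 1 + 4 + 1 + 2 + 3 + 2 + 2 = 16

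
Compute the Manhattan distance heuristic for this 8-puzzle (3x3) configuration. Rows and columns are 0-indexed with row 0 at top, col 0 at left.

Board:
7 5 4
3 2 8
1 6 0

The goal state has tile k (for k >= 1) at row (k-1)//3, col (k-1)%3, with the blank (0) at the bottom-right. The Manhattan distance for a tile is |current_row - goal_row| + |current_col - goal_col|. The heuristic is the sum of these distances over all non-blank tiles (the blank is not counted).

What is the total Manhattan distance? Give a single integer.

Tile 7: (0,0)->(2,0) = 2
Tile 5: (0,1)->(1,1) = 1
Tile 4: (0,2)->(1,0) = 3
Tile 3: (1,0)->(0,2) = 3
Tile 2: (1,1)->(0,1) = 1
Tile 8: (1,2)->(2,1) = 2
Tile 1: (2,0)->(0,0) = 2
Tile 6: (2,1)->(1,2) = 2
Sum: 2 + 1 + 3 + 3 + 1 + 2 + 2 + 2 = 16

Answer: 16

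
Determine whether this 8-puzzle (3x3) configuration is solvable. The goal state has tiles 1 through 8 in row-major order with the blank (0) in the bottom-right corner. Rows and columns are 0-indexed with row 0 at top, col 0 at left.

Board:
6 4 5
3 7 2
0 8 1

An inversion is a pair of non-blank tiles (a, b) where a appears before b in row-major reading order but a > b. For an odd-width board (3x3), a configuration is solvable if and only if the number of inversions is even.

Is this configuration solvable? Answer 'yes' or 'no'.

Inversions (pairs i<j in row-major order where tile[i] > tile[j] > 0): 17
17 is odd, so the puzzle is not solvable.

Answer: no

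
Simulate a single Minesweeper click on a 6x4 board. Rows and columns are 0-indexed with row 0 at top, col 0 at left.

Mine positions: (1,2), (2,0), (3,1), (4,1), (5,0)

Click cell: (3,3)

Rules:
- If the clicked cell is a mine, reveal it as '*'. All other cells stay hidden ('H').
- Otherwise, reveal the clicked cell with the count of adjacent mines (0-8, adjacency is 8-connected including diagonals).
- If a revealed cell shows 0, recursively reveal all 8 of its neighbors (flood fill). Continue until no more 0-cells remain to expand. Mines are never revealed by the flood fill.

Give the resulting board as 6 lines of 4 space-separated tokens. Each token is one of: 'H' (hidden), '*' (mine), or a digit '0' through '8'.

H H H H
H H H H
H H 2 1
H H 2 0
H H 2 0
H H 1 0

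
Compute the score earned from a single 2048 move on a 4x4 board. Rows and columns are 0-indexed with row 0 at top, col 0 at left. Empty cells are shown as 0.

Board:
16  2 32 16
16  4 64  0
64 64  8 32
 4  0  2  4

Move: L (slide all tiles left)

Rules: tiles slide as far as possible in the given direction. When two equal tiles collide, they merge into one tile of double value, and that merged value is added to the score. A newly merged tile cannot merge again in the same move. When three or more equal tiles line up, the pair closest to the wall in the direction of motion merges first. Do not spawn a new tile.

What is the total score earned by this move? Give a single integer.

Answer: 128

Derivation:
Slide left:
row 0: [16, 2, 32, 16] -> [16, 2, 32, 16]  score +0 (running 0)
row 1: [16, 4, 64, 0] -> [16, 4, 64, 0]  score +0 (running 0)
row 2: [64, 64, 8, 32] -> [128, 8, 32, 0]  score +128 (running 128)
row 3: [4, 0, 2, 4] -> [4, 2, 4, 0]  score +0 (running 128)
Board after move:
 16   2  32  16
 16   4  64   0
128   8  32   0
  4   2   4   0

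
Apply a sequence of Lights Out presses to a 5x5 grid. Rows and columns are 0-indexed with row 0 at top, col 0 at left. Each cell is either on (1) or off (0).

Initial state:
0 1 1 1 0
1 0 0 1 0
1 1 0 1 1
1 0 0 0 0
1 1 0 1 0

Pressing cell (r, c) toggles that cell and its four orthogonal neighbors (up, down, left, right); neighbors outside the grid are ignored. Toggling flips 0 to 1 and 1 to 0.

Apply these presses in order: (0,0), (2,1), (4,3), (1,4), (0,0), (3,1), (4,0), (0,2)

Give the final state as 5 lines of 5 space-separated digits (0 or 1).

After press 1 at (0,0):
1 0 1 1 0
0 0 0 1 0
1 1 0 1 1
1 0 0 0 0
1 1 0 1 0

After press 2 at (2,1):
1 0 1 1 0
0 1 0 1 0
0 0 1 1 1
1 1 0 0 0
1 1 0 1 0

After press 3 at (4,3):
1 0 1 1 0
0 1 0 1 0
0 0 1 1 1
1 1 0 1 0
1 1 1 0 1

After press 4 at (1,4):
1 0 1 1 1
0 1 0 0 1
0 0 1 1 0
1 1 0 1 0
1 1 1 0 1

After press 5 at (0,0):
0 1 1 1 1
1 1 0 0 1
0 0 1 1 0
1 1 0 1 0
1 1 1 0 1

After press 6 at (3,1):
0 1 1 1 1
1 1 0 0 1
0 1 1 1 0
0 0 1 1 0
1 0 1 0 1

After press 7 at (4,0):
0 1 1 1 1
1 1 0 0 1
0 1 1 1 0
1 0 1 1 0
0 1 1 0 1

After press 8 at (0,2):
0 0 0 0 1
1 1 1 0 1
0 1 1 1 0
1 0 1 1 0
0 1 1 0 1

Answer: 0 0 0 0 1
1 1 1 0 1
0 1 1 1 0
1 0 1 1 0
0 1 1 0 1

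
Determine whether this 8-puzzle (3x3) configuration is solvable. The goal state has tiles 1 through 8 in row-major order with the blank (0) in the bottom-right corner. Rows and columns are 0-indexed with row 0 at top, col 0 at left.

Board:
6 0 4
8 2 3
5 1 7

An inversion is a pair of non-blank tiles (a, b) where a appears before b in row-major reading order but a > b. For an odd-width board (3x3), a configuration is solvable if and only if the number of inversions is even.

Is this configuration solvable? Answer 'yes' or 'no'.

Answer: yes

Derivation:
Inversions (pairs i<j in row-major order where tile[i] > tile[j] > 0): 16
16 is even, so the puzzle is solvable.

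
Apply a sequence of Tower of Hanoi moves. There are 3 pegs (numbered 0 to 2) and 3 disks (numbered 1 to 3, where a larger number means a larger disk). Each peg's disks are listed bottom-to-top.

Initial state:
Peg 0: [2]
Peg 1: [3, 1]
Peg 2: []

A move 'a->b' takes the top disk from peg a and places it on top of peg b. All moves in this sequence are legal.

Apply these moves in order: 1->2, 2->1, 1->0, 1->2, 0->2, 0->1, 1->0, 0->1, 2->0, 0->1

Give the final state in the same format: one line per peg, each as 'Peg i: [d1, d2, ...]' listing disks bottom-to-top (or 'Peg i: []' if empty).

Answer: Peg 0: []
Peg 1: [2, 1]
Peg 2: [3]

Derivation:
After move 1 (1->2):
Peg 0: [2]
Peg 1: [3]
Peg 2: [1]

After move 2 (2->1):
Peg 0: [2]
Peg 1: [3, 1]
Peg 2: []

After move 3 (1->0):
Peg 0: [2, 1]
Peg 1: [3]
Peg 2: []

After move 4 (1->2):
Peg 0: [2, 1]
Peg 1: []
Peg 2: [3]

After move 5 (0->2):
Peg 0: [2]
Peg 1: []
Peg 2: [3, 1]

After move 6 (0->1):
Peg 0: []
Peg 1: [2]
Peg 2: [3, 1]

After move 7 (1->0):
Peg 0: [2]
Peg 1: []
Peg 2: [3, 1]

After move 8 (0->1):
Peg 0: []
Peg 1: [2]
Peg 2: [3, 1]

After move 9 (2->0):
Peg 0: [1]
Peg 1: [2]
Peg 2: [3]

After move 10 (0->1):
Peg 0: []
Peg 1: [2, 1]
Peg 2: [3]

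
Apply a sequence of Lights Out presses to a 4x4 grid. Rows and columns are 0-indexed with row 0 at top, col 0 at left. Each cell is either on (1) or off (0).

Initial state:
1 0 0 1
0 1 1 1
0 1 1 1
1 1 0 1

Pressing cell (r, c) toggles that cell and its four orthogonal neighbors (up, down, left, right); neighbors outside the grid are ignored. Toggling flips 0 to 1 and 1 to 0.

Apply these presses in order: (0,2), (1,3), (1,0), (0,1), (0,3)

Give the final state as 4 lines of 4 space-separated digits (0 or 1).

After press 1 at (0,2):
1 1 1 0
0 1 0 1
0 1 1 1
1 1 0 1

After press 2 at (1,3):
1 1 1 1
0 1 1 0
0 1 1 0
1 1 0 1

After press 3 at (1,0):
0 1 1 1
1 0 1 0
1 1 1 0
1 1 0 1

After press 4 at (0,1):
1 0 0 1
1 1 1 0
1 1 1 0
1 1 0 1

After press 5 at (0,3):
1 0 1 0
1 1 1 1
1 1 1 0
1 1 0 1

Answer: 1 0 1 0
1 1 1 1
1 1 1 0
1 1 0 1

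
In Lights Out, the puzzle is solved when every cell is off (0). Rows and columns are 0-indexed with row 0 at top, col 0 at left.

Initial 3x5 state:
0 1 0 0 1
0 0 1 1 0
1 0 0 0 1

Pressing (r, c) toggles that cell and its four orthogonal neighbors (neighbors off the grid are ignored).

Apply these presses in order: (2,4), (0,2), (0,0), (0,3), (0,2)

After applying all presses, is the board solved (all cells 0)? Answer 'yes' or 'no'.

After press 1 at (2,4):
0 1 0 0 1
0 0 1 1 1
1 0 0 1 0

After press 2 at (0,2):
0 0 1 1 1
0 0 0 1 1
1 0 0 1 0

After press 3 at (0,0):
1 1 1 1 1
1 0 0 1 1
1 0 0 1 0

After press 4 at (0,3):
1 1 0 0 0
1 0 0 0 1
1 0 0 1 0

After press 5 at (0,2):
1 0 1 1 0
1 0 1 0 1
1 0 0 1 0

Lights still on: 8

Answer: no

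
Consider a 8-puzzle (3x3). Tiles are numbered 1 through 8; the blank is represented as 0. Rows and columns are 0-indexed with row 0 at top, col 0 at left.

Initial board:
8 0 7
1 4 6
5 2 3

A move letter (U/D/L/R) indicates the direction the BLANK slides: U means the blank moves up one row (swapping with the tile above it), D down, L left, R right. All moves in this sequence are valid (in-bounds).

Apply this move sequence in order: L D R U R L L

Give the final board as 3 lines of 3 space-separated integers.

After move 1 (L):
0 8 7
1 4 6
5 2 3

After move 2 (D):
1 8 7
0 4 6
5 2 3

After move 3 (R):
1 8 7
4 0 6
5 2 3

After move 4 (U):
1 0 7
4 8 6
5 2 3

After move 5 (R):
1 7 0
4 8 6
5 2 3

After move 6 (L):
1 0 7
4 8 6
5 2 3

After move 7 (L):
0 1 7
4 8 6
5 2 3

Answer: 0 1 7
4 8 6
5 2 3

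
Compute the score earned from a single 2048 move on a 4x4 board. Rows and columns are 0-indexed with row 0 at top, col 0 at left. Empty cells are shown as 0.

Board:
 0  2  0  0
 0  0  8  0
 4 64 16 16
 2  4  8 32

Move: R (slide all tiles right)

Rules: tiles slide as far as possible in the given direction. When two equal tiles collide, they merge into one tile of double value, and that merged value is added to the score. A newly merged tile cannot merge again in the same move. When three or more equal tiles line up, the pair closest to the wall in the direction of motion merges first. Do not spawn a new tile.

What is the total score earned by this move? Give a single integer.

Answer: 32

Derivation:
Slide right:
row 0: [0, 2, 0, 0] -> [0, 0, 0, 2]  score +0 (running 0)
row 1: [0, 0, 8, 0] -> [0, 0, 0, 8]  score +0 (running 0)
row 2: [4, 64, 16, 16] -> [0, 4, 64, 32]  score +32 (running 32)
row 3: [2, 4, 8, 32] -> [2, 4, 8, 32]  score +0 (running 32)
Board after move:
 0  0  0  2
 0  0  0  8
 0  4 64 32
 2  4  8 32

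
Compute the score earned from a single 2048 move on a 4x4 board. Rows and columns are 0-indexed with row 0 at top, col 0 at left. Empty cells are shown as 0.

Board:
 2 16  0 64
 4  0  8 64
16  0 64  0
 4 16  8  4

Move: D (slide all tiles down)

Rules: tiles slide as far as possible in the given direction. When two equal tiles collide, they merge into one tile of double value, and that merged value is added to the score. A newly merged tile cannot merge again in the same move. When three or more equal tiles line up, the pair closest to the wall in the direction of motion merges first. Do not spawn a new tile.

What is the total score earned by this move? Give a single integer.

Answer: 160

Derivation:
Slide down:
col 0: [2, 4, 16, 4] -> [2, 4, 16, 4]  score +0 (running 0)
col 1: [16, 0, 0, 16] -> [0, 0, 0, 32]  score +32 (running 32)
col 2: [0, 8, 64, 8] -> [0, 8, 64, 8]  score +0 (running 32)
col 3: [64, 64, 0, 4] -> [0, 0, 128, 4]  score +128 (running 160)
Board after move:
  2   0   0   0
  4   0   8   0
 16   0  64 128
  4  32   8   4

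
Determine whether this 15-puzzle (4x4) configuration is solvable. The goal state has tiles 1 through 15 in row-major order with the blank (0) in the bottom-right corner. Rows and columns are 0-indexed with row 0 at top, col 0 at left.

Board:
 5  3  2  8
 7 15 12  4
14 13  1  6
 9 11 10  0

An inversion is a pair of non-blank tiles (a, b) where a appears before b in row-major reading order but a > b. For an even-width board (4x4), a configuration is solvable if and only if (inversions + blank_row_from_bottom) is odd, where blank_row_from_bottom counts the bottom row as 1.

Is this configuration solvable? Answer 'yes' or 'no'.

Inversions: 42
Blank is in row 3 (0-indexed from top), which is row 1 counting from the bottom (bottom = 1).
42 + 1 = 43, which is odd, so the puzzle is solvable.

Answer: yes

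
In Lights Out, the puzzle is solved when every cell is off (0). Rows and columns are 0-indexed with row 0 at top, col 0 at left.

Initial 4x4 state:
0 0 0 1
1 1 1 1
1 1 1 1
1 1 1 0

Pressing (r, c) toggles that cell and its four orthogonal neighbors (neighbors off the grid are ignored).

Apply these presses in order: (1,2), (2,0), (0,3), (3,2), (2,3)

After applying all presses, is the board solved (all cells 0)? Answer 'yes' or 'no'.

Answer: yes

Derivation:
After press 1 at (1,2):
0 0 1 1
1 0 0 0
1 1 0 1
1 1 1 0

After press 2 at (2,0):
0 0 1 1
0 0 0 0
0 0 0 1
0 1 1 0

After press 3 at (0,3):
0 0 0 0
0 0 0 1
0 0 0 1
0 1 1 0

After press 4 at (3,2):
0 0 0 0
0 0 0 1
0 0 1 1
0 0 0 1

After press 5 at (2,3):
0 0 0 0
0 0 0 0
0 0 0 0
0 0 0 0

Lights still on: 0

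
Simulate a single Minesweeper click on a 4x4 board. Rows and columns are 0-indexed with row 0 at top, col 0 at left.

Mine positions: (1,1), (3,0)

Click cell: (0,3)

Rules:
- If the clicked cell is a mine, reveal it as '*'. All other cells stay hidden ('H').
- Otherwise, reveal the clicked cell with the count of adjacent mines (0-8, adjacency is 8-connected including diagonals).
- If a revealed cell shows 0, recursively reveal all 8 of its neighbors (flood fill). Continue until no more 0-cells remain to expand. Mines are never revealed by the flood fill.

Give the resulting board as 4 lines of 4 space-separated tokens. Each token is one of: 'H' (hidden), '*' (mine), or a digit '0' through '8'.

H H 1 0
H H 1 0
H 2 1 0
H 1 0 0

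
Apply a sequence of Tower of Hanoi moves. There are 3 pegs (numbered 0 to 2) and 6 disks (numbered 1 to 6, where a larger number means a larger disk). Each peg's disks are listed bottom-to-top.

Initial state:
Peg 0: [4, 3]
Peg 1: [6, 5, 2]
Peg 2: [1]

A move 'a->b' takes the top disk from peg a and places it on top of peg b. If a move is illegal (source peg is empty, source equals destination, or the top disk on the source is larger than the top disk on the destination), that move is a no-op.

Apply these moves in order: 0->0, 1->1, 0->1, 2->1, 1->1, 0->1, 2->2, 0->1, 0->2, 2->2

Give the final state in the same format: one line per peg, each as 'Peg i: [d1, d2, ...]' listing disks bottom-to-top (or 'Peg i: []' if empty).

After move 1 (0->0):
Peg 0: [4, 3]
Peg 1: [6, 5, 2]
Peg 2: [1]

After move 2 (1->1):
Peg 0: [4, 3]
Peg 1: [6, 5, 2]
Peg 2: [1]

After move 3 (0->1):
Peg 0: [4, 3]
Peg 1: [6, 5, 2]
Peg 2: [1]

After move 4 (2->1):
Peg 0: [4, 3]
Peg 1: [6, 5, 2, 1]
Peg 2: []

After move 5 (1->1):
Peg 0: [4, 3]
Peg 1: [6, 5, 2, 1]
Peg 2: []

After move 6 (0->1):
Peg 0: [4, 3]
Peg 1: [6, 5, 2, 1]
Peg 2: []

After move 7 (2->2):
Peg 0: [4, 3]
Peg 1: [6, 5, 2, 1]
Peg 2: []

After move 8 (0->1):
Peg 0: [4, 3]
Peg 1: [6, 5, 2, 1]
Peg 2: []

After move 9 (0->2):
Peg 0: [4]
Peg 1: [6, 5, 2, 1]
Peg 2: [3]

After move 10 (2->2):
Peg 0: [4]
Peg 1: [6, 5, 2, 1]
Peg 2: [3]

Answer: Peg 0: [4]
Peg 1: [6, 5, 2, 1]
Peg 2: [3]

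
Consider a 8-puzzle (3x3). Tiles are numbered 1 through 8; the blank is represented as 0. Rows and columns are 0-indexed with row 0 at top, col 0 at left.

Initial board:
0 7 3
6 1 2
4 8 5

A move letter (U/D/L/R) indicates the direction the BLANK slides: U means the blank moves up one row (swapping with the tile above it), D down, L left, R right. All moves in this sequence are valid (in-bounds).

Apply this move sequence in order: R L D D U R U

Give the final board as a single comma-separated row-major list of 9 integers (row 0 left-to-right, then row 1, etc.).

After move 1 (R):
7 0 3
6 1 2
4 8 5

After move 2 (L):
0 7 3
6 1 2
4 8 5

After move 3 (D):
6 7 3
0 1 2
4 8 5

After move 4 (D):
6 7 3
4 1 2
0 8 5

After move 5 (U):
6 7 3
0 1 2
4 8 5

After move 6 (R):
6 7 3
1 0 2
4 8 5

After move 7 (U):
6 0 3
1 7 2
4 8 5

Answer: 6, 0, 3, 1, 7, 2, 4, 8, 5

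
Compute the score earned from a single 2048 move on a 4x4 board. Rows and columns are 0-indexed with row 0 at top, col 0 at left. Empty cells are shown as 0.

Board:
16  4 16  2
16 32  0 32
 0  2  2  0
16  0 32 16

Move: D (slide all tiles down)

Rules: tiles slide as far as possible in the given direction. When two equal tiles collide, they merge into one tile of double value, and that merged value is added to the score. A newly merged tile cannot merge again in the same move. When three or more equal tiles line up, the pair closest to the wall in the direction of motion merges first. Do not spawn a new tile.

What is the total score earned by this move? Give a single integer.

Answer: 32

Derivation:
Slide down:
col 0: [16, 16, 0, 16] -> [0, 0, 16, 32]  score +32 (running 32)
col 1: [4, 32, 2, 0] -> [0, 4, 32, 2]  score +0 (running 32)
col 2: [16, 0, 2, 32] -> [0, 16, 2, 32]  score +0 (running 32)
col 3: [2, 32, 0, 16] -> [0, 2, 32, 16]  score +0 (running 32)
Board after move:
 0  0  0  0
 0  4 16  2
16 32  2 32
32  2 32 16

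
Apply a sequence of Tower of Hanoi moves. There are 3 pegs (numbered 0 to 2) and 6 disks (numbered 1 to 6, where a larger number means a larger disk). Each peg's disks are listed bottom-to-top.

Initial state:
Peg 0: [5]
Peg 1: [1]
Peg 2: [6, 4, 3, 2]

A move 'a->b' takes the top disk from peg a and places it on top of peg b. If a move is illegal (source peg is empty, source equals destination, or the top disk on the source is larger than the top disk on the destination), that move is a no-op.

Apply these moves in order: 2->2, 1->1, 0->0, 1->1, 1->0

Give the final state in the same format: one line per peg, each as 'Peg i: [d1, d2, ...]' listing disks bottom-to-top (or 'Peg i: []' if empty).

After move 1 (2->2):
Peg 0: [5]
Peg 1: [1]
Peg 2: [6, 4, 3, 2]

After move 2 (1->1):
Peg 0: [5]
Peg 1: [1]
Peg 2: [6, 4, 3, 2]

After move 3 (0->0):
Peg 0: [5]
Peg 1: [1]
Peg 2: [6, 4, 3, 2]

After move 4 (1->1):
Peg 0: [5]
Peg 1: [1]
Peg 2: [6, 4, 3, 2]

After move 5 (1->0):
Peg 0: [5, 1]
Peg 1: []
Peg 2: [6, 4, 3, 2]

Answer: Peg 0: [5, 1]
Peg 1: []
Peg 2: [6, 4, 3, 2]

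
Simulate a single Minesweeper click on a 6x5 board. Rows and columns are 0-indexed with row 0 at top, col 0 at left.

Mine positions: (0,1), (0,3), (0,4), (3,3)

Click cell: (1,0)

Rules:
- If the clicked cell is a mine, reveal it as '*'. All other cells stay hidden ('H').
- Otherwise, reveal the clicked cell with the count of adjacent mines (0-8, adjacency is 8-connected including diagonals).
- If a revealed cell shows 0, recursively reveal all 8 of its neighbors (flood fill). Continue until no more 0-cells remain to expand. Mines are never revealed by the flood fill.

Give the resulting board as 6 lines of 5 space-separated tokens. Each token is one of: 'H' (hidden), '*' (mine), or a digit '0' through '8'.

H H H H H
1 H H H H
H H H H H
H H H H H
H H H H H
H H H H H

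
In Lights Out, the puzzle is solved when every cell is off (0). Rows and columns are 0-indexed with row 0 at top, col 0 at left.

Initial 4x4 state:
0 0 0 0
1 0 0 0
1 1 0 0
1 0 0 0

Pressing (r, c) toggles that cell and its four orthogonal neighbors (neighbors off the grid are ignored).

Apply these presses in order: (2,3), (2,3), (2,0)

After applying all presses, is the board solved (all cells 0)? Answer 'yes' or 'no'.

Answer: yes

Derivation:
After press 1 at (2,3):
0 0 0 0
1 0 0 1
1 1 1 1
1 0 0 1

After press 2 at (2,3):
0 0 0 0
1 0 0 0
1 1 0 0
1 0 0 0

After press 3 at (2,0):
0 0 0 0
0 0 0 0
0 0 0 0
0 0 0 0

Lights still on: 0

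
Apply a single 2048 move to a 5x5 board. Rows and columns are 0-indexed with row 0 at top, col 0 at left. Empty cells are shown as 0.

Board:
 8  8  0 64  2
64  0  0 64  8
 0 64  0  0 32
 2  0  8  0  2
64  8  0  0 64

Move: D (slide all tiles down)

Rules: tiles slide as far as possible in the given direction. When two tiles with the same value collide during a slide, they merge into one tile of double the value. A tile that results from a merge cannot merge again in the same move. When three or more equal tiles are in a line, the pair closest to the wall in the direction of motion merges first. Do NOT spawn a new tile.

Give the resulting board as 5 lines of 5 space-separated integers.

Slide down:
col 0: [8, 64, 0, 2, 64] -> [0, 8, 64, 2, 64]
col 1: [8, 0, 64, 0, 8] -> [0, 0, 8, 64, 8]
col 2: [0, 0, 0, 8, 0] -> [0, 0, 0, 0, 8]
col 3: [64, 64, 0, 0, 0] -> [0, 0, 0, 0, 128]
col 4: [2, 8, 32, 2, 64] -> [2, 8, 32, 2, 64]

Answer:   0   0   0   0   2
  8   0   0   0   8
 64   8   0   0  32
  2  64   0   0   2
 64   8   8 128  64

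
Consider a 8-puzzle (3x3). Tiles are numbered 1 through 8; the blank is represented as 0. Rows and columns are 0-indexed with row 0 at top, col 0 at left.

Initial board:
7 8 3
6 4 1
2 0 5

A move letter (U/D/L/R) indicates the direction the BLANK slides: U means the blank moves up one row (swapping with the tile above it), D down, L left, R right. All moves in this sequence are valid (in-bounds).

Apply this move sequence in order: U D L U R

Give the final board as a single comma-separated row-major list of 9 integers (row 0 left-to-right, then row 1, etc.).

After move 1 (U):
7 8 3
6 0 1
2 4 5

After move 2 (D):
7 8 3
6 4 1
2 0 5

After move 3 (L):
7 8 3
6 4 1
0 2 5

After move 4 (U):
7 8 3
0 4 1
6 2 5

After move 5 (R):
7 8 3
4 0 1
6 2 5

Answer: 7, 8, 3, 4, 0, 1, 6, 2, 5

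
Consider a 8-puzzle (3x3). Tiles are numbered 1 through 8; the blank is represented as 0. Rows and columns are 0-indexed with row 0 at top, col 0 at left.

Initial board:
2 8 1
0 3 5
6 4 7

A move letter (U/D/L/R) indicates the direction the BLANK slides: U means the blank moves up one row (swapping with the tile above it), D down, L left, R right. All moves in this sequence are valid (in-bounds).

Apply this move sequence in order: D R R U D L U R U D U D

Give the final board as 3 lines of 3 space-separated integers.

Answer: 2 8 1
6 5 0
4 3 7

Derivation:
After move 1 (D):
2 8 1
6 3 5
0 4 7

After move 2 (R):
2 8 1
6 3 5
4 0 7

After move 3 (R):
2 8 1
6 3 5
4 7 0

After move 4 (U):
2 8 1
6 3 0
4 7 5

After move 5 (D):
2 8 1
6 3 5
4 7 0

After move 6 (L):
2 8 1
6 3 5
4 0 7

After move 7 (U):
2 8 1
6 0 5
4 3 7

After move 8 (R):
2 8 1
6 5 0
4 3 7

After move 9 (U):
2 8 0
6 5 1
4 3 7

After move 10 (D):
2 8 1
6 5 0
4 3 7

After move 11 (U):
2 8 0
6 5 1
4 3 7

After move 12 (D):
2 8 1
6 5 0
4 3 7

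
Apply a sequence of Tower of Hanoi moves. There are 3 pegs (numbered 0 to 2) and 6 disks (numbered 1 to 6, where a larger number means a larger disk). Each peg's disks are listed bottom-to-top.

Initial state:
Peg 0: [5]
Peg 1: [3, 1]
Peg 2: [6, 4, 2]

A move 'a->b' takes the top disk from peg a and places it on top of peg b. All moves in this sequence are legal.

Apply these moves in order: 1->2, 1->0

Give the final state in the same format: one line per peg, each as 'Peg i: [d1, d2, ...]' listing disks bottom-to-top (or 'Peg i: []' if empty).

Answer: Peg 0: [5, 3]
Peg 1: []
Peg 2: [6, 4, 2, 1]

Derivation:
After move 1 (1->2):
Peg 0: [5]
Peg 1: [3]
Peg 2: [6, 4, 2, 1]

After move 2 (1->0):
Peg 0: [5, 3]
Peg 1: []
Peg 2: [6, 4, 2, 1]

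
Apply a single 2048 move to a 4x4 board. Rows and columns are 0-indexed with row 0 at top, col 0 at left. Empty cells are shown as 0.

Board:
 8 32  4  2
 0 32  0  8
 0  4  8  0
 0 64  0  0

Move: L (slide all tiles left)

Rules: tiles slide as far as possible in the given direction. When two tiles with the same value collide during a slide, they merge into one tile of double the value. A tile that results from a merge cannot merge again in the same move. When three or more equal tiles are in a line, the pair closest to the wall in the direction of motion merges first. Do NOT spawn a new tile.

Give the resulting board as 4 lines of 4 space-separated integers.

Answer:  8 32  4  2
32  8  0  0
 4  8  0  0
64  0  0  0

Derivation:
Slide left:
row 0: [8, 32, 4, 2] -> [8, 32, 4, 2]
row 1: [0, 32, 0, 8] -> [32, 8, 0, 0]
row 2: [0, 4, 8, 0] -> [4, 8, 0, 0]
row 3: [0, 64, 0, 0] -> [64, 0, 0, 0]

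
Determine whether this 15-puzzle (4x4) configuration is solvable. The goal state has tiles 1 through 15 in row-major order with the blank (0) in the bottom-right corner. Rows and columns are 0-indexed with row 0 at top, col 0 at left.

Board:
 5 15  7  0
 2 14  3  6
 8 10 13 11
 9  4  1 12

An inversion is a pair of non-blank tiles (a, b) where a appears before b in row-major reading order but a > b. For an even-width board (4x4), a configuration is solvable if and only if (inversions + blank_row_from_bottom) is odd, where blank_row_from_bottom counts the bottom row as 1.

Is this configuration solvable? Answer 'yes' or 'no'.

Answer: no

Derivation:
Inversions: 52
Blank is in row 0 (0-indexed from top), which is row 4 counting from the bottom (bottom = 1).
52 + 4 = 56, which is even, so the puzzle is not solvable.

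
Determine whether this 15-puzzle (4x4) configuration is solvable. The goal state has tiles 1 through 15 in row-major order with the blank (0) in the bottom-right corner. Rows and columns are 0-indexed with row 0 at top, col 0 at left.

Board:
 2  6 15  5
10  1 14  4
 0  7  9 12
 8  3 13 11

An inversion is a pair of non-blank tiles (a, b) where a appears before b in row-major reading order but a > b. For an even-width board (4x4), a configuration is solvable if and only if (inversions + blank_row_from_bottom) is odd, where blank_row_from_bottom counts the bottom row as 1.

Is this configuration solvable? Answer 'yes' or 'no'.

Answer: yes

Derivation:
Inversions: 43
Blank is in row 2 (0-indexed from top), which is row 2 counting from the bottom (bottom = 1).
43 + 2 = 45, which is odd, so the puzzle is solvable.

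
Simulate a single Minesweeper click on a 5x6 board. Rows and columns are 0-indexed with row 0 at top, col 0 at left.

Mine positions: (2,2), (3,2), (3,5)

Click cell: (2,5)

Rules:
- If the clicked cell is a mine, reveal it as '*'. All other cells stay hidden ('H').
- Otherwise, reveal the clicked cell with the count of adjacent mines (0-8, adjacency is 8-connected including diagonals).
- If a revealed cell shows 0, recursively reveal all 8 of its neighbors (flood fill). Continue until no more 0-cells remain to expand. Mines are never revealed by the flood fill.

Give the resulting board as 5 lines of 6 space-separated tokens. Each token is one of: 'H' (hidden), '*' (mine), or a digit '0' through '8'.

H H H H H H
H H H H H H
H H H H H 1
H H H H H H
H H H H H H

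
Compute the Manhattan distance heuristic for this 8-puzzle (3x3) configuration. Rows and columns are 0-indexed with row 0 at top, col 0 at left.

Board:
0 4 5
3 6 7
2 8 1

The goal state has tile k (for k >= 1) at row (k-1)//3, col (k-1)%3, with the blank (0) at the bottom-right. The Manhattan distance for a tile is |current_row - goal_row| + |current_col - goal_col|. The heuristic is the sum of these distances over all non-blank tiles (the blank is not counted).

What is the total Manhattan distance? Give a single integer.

Answer: 18

Derivation:
Tile 4: at (0,1), goal (1,0), distance |0-1|+|1-0| = 2
Tile 5: at (0,2), goal (1,1), distance |0-1|+|2-1| = 2
Tile 3: at (1,0), goal (0,2), distance |1-0|+|0-2| = 3
Tile 6: at (1,1), goal (1,2), distance |1-1|+|1-2| = 1
Tile 7: at (1,2), goal (2,0), distance |1-2|+|2-0| = 3
Tile 2: at (2,0), goal (0,1), distance |2-0|+|0-1| = 3
Tile 8: at (2,1), goal (2,1), distance |2-2|+|1-1| = 0
Tile 1: at (2,2), goal (0,0), distance |2-0|+|2-0| = 4
Sum: 2 + 2 + 3 + 1 + 3 + 3 + 0 + 4 = 18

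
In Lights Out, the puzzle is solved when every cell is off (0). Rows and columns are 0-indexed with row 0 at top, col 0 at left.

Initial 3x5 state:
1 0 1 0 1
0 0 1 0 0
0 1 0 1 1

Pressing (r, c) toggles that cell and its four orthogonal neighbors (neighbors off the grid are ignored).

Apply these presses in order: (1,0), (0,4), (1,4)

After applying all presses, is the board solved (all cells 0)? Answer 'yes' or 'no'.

Answer: no

Derivation:
After press 1 at (1,0):
0 0 1 0 1
1 1 1 0 0
1 1 0 1 1

After press 2 at (0,4):
0 0 1 1 0
1 1 1 0 1
1 1 0 1 1

After press 3 at (1,4):
0 0 1 1 1
1 1 1 1 0
1 1 0 1 0

Lights still on: 10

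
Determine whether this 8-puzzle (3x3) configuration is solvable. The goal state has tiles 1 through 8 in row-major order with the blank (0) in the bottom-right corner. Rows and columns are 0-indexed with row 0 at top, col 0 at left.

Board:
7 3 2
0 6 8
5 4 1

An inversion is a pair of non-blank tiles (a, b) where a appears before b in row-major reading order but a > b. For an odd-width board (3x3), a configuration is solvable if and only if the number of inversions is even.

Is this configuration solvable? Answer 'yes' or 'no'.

Answer: yes

Derivation:
Inversions (pairs i<j in row-major order where tile[i] > tile[j] > 0): 18
18 is even, so the puzzle is solvable.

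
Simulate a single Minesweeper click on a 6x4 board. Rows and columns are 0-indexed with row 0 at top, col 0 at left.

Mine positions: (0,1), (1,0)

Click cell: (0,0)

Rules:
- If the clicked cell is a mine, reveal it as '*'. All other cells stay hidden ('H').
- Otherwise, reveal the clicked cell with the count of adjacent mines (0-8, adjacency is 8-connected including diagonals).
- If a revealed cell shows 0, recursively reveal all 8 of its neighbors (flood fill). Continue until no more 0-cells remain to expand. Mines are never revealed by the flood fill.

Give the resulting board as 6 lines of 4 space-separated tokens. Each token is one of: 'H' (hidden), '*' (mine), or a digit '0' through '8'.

2 H H H
H H H H
H H H H
H H H H
H H H H
H H H H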